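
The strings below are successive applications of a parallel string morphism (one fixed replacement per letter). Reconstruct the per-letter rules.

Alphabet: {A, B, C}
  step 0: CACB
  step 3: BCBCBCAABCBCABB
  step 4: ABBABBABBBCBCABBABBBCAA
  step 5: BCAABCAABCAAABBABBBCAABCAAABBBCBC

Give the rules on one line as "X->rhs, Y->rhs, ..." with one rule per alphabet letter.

A->BC, B->A, C->BB

  step 4 ⇒ step 5: ABBABBABBBCBCABBABBBCAA ⇒ BC·A·A·BC·A·A·BC·A·A·A·BB·A·BB·BC·A·A·BC·A·A·A·BB·BC·BC
    A ↦ BC
    B ↦ A
    C ↦ BB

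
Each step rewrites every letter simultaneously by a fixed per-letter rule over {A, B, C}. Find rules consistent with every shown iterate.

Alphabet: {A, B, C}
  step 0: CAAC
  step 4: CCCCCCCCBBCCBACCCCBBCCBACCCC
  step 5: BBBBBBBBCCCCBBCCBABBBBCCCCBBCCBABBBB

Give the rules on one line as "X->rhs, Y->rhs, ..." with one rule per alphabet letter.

A->BA, B->CC, C->B

  step 4 ⇒ step 5: CCCCCCCCBBCCBACCCCBBCCBACCCC ⇒ B·B·B·B·B·B·B·B·CC·CC·B·B·CC·BA·B·B·B·B·CC·CC·B·B·CC·BA·B·B·B·B
    A ↦ BA
    B ↦ CC
    C ↦ B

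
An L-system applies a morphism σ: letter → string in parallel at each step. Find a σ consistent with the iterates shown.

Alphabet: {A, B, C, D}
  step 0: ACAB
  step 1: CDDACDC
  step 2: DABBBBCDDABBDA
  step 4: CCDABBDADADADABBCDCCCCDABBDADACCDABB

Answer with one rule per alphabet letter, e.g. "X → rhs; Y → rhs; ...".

A->CD, B->C, C->DA, D->BB

  step 1 ⇒ step 2: CDDACDC ⇒ DA·BB·BB·CD·DA·BB·DA
    A ↦ CD
    C ↦ DA
    D ↦ BB
  step 0 ⇒ step 1: ACAB ⇒ CD·DA·CD·C
    B ↦ C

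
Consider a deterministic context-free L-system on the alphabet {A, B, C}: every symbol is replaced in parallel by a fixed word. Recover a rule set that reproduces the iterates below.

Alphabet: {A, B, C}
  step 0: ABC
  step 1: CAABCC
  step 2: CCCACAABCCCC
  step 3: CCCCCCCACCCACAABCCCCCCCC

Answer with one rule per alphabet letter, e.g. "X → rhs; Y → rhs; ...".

  step 2 ⇒ step 3: CCCACAABCCCC ⇒ CC·CC·CC·CA·CC·CA·CA·AB·CC·CC·CC·CC
    A ↦ CA
    B ↦ AB
    C ↦ CC

A->CA, B->AB, C->CC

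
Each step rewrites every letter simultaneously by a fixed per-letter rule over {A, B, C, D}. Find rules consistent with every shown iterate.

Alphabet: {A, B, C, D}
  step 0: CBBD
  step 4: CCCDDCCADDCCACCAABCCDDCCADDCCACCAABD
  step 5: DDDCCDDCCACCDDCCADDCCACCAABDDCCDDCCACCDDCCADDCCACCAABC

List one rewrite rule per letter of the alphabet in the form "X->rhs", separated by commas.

A->CCA, B->AB, C->D, D->C

  step 4 ⇒ step 5: CCCDDCCADDCCACCAABCCDDCCADDCCACCAABD ⇒ D·D·D·C·C·D·D·CCA·C·C·D·D·CCA·D·D·CCA·CCA·AB·D·D·C·C·D·D·CCA·C·C·D·D·CCA·D·D·CCA·CCA·AB·C
    A ↦ CCA
    B ↦ AB
    C ↦ D
    D ↦ C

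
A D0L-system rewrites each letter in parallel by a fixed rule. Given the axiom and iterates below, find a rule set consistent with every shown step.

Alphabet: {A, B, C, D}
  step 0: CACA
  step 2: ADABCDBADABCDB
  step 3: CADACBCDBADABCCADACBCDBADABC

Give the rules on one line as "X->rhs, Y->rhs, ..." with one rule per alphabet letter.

A->C, B->BC, C->DB, D->ADA

  step 2 ⇒ step 3: ADABCDBADABCDB ⇒ C·ADA·C·BC·DB·ADA·BC·C·ADA·C·BC·DB·ADA·BC
    A ↦ C
    B ↦ BC
    C ↦ DB
    D ↦ ADA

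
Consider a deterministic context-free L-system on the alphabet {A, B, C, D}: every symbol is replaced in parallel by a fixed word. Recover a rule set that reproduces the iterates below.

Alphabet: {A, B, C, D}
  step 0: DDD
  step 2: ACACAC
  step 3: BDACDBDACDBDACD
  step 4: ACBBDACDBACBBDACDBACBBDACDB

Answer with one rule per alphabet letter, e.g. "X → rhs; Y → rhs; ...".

  step 3 ⇒ step 4: BDACDBDACDBDACD ⇒ AC·B·BDA·CD·B·AC·B·BDA·CD·B·AC·B·BDA·CD·B
    A ↦ BDA
    B ↦ AC
    C ↦ CD
    D ↦ B

A->BDA, B->AC, C->CD, D->B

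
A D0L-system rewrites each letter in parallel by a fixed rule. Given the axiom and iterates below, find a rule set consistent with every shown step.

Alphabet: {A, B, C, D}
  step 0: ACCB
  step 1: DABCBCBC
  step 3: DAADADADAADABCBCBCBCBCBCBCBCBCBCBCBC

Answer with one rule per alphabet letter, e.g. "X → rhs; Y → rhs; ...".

  step 0 ⇒ step 1: ACCB ⇒ DA·BC·BC·BC
    A ↦ DA
    B ↦ BC
    C ↦ BC
    D ↦ DAA  (constrained at step 1)

A->DA, B->BC, C->BC, D->DAA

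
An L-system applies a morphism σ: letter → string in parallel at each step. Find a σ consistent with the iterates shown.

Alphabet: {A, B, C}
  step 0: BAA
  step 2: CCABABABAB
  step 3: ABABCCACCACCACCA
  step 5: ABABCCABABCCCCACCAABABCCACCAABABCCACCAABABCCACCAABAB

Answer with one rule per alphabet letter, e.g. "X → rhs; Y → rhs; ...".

A->CC, B->A, C->AB

  step 2 ⇒ step 3: CCABABABAB ⇒ AB·AB·CC·A·CC·A·CC·A·CC·A
    A ↦ CC
    B ↦ A
    C ↦ AB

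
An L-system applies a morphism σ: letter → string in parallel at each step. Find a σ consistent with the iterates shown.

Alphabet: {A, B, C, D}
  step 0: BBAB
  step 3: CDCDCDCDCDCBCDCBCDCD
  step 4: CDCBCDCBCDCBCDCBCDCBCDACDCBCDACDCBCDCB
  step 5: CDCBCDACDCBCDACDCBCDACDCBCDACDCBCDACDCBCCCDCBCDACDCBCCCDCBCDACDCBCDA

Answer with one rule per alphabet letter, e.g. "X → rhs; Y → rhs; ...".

  step 4 ⇒ step 5: CDCBCDCBCDCBCDCBCDCBCDACDCBCDACDCBCDCB ⇒ CD·CB·CD·A·CD·CB·CD·A·CD·CB·CD·A·CD·CB·CD·A·CD·CB·CD·A·CD·CB·CC·CD·CB·CD·A·CD·CB·CC·CD·CB·CD·A·CD·CB·CD·A
    A ↦ CC
    B ↦ A
    C ↦ CD
    D ↦ CB

A->CC, B->A, C->CD, D->CB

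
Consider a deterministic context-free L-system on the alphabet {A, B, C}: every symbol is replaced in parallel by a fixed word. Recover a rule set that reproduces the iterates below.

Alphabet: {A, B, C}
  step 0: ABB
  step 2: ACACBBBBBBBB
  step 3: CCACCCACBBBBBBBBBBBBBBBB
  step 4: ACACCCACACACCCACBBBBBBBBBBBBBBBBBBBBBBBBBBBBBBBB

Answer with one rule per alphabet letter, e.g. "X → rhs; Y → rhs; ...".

  step 3 ⇒ step 4: CCACCCACBBBBBBBBBBBBBBBB ⇒ AC·AC·CC·AC·AC·AC·CC·AC·BB·BB·BB·BB·BB·BB·BB·BB·BB·BB·BB·BB·BB·BB·BB·BB
    A ↦ CC
    B ↦ BB
    C ↦ AC

A->CC, B->BB, C->AC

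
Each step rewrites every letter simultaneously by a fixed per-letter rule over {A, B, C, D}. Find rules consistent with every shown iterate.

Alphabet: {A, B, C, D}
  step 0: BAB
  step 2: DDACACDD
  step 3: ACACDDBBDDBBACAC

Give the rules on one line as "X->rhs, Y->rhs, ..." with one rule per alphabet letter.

A->DD, B->A, C->BB, D->AC

  step 2 ⇒ step 3: DDACACDD ⇒ AC·AC·DD·BB·DD·BB·AC·AC
    A ↦ DD
    C ↦ BB
    D ↦ AC
    B ↦ A  (constrained at step 0)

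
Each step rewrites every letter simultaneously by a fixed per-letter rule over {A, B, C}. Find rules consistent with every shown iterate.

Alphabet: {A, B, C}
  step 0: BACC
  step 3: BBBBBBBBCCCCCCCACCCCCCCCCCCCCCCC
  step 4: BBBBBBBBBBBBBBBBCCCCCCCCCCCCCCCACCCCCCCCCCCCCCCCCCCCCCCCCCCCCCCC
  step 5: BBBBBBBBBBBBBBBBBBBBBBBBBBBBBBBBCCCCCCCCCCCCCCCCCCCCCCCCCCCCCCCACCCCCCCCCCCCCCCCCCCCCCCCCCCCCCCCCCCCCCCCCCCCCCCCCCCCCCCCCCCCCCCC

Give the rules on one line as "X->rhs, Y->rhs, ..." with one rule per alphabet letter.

A->CA, B->BB, C->CC

  step 4 ⇒ step 5: BBBBBBBBBBBBBBBBCCCCCCCCCCCCCCCACCCCCCCCCCCCCCCCCCCCCCCCCCCCCCCC ⇒ BB·BB·BB·BB·BB·BB·BB·BB·BB·BB·BB·BB·BB·BB·BB·BB·CC·CC·CC·CC·CC·CC·CC·CC·CC·CC·CC·CC·CC·CC·CC·CA·CC·CC·CC·CC·CC·CC·CC·CC·CC·CC·CC·CC·CC·CC·CC·CC·CC·CC·CC·CC·CC·CC·CC·CC·CC·CC·CC·CC·CC·CC·CC·CC
    A ↦ CA
    B ↦ BB
    C ↦ CC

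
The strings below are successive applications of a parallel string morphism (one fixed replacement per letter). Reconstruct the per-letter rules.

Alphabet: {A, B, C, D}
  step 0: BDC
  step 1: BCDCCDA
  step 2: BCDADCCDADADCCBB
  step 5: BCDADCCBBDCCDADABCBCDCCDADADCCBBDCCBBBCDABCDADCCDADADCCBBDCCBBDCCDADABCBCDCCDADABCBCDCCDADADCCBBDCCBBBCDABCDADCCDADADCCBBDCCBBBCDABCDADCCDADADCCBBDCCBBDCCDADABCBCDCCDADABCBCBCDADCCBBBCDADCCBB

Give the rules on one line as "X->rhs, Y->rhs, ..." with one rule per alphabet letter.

A->BB, B->BC, C->DA, D->DCC

  step 1 ⇒ step 2: BCDCCDA ⇒ BC·DA·DCC·DA·DA·DCC·BB
    A ↦ BB
    B ↦ BC
    C ↦ DA
    D ↦ DCC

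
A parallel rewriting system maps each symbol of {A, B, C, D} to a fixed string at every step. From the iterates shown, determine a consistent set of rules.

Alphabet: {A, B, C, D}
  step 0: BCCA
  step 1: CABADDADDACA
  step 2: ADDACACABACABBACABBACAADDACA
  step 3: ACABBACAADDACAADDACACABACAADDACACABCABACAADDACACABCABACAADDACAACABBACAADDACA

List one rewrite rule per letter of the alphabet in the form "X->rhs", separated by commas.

A->ACA, B->CAB, C->ADD, D->B

  step 2 ⇒ step 3: ADDACACABACABBACABBACAADDACA ⇒ ACA·B·B·ACA·ADD·ACA·ADD·ACA·CAB·ACA·ADD·ACA·CAB·CAB·ACA·ADD·ACA·CAB·CAB·ACA·ADD·ACA·ACA·B·B·ACA·ADD·ACA
    A ↦ ACA
    B ↦ CAB
    C ↦ ADD
    D ↦ B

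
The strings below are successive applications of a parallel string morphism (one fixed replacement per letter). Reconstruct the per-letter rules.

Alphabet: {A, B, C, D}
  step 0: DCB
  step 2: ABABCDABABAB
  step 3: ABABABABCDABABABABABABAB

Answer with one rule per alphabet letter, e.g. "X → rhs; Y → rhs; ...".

  step 2 ⇒ step 3: ABABCDABABAB ⇒ AB·AB·AB·AB·CD·AB·AB·AB·AB·AB·AB·AB
    A ↦ AB
    B ↦ AB
    C ↦ CD
    D ↦ AB

A->AB, B->AB, C->CD, D->AB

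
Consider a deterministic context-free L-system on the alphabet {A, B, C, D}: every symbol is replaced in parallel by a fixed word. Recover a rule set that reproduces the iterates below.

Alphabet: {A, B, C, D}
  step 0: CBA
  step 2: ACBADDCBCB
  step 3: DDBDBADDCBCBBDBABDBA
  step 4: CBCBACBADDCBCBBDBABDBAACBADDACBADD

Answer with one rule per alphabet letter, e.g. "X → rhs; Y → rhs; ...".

A->DD, B->A, C->BDB, D->CB

  step 3 ⇒ step 4: DDBDBADDCBCBBDBABDBA ⇒ CB·CB·A·CB·A·DD·CB·CB·BDB·A·BDB·A·A·CB·A·DD·A·CB·A·DD
    A ↦ DD
    B ↦ A
    C ↦ BDB
    D ↦ CB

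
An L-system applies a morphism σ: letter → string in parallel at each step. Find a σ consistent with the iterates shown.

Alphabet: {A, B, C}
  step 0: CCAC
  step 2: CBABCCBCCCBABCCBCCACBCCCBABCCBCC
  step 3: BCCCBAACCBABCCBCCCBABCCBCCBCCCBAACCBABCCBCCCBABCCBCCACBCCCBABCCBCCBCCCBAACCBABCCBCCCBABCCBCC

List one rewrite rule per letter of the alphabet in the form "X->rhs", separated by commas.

  step 2 ⇒ step 3: CBABCCBCCCBABCCBCCACBCCCBABCCBCC ⇒ BCC·CBA·AC·CBA·BCC·BCC·CBA·BCC·BCC·BCC·CBA·AC·CBA·BCC·BCC·CBA·BCC·BCC·AC·BCC·CBA·BCC·BCC·BCC·CBA·AC·CBA·BCC·BCC·CBA·BCC·BCC
    A ↦ AC
    B ↦ CBA
    C ↦ BCC

A->AC, B->CBA, C->BCC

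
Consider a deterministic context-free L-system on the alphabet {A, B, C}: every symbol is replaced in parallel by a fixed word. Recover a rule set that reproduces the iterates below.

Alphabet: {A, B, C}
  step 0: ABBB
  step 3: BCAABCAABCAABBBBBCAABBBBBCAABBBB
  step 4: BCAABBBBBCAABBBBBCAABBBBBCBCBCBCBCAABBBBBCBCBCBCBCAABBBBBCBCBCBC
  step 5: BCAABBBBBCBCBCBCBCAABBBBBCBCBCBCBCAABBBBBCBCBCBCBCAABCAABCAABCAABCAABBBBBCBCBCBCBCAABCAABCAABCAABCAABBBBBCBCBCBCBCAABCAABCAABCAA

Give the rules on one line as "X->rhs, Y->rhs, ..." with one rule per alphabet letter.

  step 4 ⇒ step 5: BCAABBBBBCAABBBBBCAABBBBBCBCBCBCBCAABBBBBCBCBCBCBCAABBBBBCBCBCBC ⇒ BC·AA·BB·BB·BC·BC·BC·BC·BC·AA·BB·BB·BC·BC·BC·BC·BC·AA·BB·BB·BC·BC·BC·BC·BC·AA·BC·AA·BC·AA·BC·AA·BC·AA·BB·BB·BC·BC·BC·BC·BC·AA·BC·AA·BC·AA·BC·AA·BC·AA·BB·BB·BC·BC·BC·BC·BC·AA·BC·AA·BC·AA·BC·AA
    A ↦ BB
    B ↦ BC
    C ↦ AA

A->BB, B->BC, C->AA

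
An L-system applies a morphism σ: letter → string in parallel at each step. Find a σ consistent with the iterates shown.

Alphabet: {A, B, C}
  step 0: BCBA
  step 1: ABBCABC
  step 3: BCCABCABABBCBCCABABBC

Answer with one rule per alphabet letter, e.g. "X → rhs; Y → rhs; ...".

  step 0 ⇒ step 1: BCBA ⇒ AB·BC·AB·C
    A ↦ C
    B ↦ AB
    C ↦ BC

A->C, B->AB, C->BC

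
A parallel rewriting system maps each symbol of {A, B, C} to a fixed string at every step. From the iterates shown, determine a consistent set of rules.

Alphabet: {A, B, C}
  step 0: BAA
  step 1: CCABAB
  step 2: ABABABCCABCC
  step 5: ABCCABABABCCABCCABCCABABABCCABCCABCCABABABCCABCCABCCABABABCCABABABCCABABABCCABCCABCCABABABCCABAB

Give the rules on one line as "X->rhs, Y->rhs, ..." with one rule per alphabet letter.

  step 1 ⇒ step 2: CCABAB ⇒ AB·AB·AB·CC·AB·CC
    A ↦ AB
    B ↦ CC
    C ↦ AB

A->AB, B->CC, C->AB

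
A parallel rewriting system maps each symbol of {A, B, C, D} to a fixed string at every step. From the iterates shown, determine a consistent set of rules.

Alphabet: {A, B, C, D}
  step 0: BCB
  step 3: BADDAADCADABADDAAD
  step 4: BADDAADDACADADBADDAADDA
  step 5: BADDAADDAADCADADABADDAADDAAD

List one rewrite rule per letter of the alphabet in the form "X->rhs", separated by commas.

A->D, B->BAD, C->CA, D->A

  step 4 ⇒ step 5: BADDAADDACADADBADDAADDA ⇒ BAD·D·A·A·D·D·A·A·D·CA·D·A·D·A·BAD·D·A·A·D·D·A·A·D
    A ↦ D
    B ↦ BAD
    C ↦ CA
    D ↦ A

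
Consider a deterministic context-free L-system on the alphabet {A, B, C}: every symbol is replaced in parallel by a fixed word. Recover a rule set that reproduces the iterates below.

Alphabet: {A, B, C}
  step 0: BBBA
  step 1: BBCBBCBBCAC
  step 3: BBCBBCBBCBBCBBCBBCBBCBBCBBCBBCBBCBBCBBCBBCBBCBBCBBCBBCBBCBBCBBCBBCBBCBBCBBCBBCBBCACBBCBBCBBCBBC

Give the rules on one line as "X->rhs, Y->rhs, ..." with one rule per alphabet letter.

A->AC, B->BBC, C->BBC

  step 0 ⇒ step 1: BBBA ⇒ BBC·BBC·BBC·AC
    A ↦ AC
    B ↦ BBC
    C ↦ BBC  (constrained at step 1)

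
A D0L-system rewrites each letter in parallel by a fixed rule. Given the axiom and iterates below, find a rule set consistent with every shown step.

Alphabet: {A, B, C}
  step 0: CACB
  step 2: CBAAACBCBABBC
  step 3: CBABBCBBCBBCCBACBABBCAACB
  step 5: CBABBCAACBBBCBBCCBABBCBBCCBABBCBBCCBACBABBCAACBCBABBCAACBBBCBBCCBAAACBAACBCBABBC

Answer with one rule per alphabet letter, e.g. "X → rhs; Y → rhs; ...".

A->BBC, B->A, C->CB

  step 2 ⇒ step 3: CBAAACBCBABBC ⇒ CB·A·BBC·BBC·BBC·CB·A·CB·A·BBC·A·A·CB
    A ↦ BBC
    B ↦ A
    C ↦ CB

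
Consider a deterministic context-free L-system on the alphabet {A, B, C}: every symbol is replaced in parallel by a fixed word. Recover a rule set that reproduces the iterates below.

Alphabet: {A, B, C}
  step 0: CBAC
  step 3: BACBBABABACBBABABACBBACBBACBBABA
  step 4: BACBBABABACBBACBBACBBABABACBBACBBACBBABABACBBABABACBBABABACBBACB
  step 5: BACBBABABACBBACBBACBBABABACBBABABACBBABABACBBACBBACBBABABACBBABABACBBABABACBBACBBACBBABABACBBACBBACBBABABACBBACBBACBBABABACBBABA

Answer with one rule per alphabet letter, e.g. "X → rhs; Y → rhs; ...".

A->CB, B->BA, C->BA

  step 4 ⇒ step 5: BACBBABABACBBACBBACBBABABACBBACBBACBBABABACBBABABACBBABABACBBACB ⇒ BA·CB·BA·BA·BA·CB·BA·CB·BA·CB·BA·BA·BA·CB·BA·BA·BA·CB·BA·BA·BA·CB·BA·CB·BA·CB·BA·BA·BA·CB·BA·BA·BA·CB·BA·BA·BA·CB·BA·CB·BA·CB·BA·BA·BA·CB·BA·CB·BA·CB·BA·BA·BA·CB·BA·CB·BA·CB·BA·BA·BA·CB·BA·BA
    A ↦ CB
    B ↦ BA
    C ↦ BA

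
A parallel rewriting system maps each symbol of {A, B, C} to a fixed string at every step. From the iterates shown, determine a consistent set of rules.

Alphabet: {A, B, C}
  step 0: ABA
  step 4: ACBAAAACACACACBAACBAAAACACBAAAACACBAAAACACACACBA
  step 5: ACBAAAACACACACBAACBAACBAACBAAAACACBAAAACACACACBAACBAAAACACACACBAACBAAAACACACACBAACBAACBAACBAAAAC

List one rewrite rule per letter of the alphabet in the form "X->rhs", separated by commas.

  step 4 ⇒ step 5: ACBAAAACACACACBAACBAAAACACBAAAACACBAAAACACACACBA ⇒ AC·BA·AA·AC·AC·AC·AC·BA·AC·BA·AC·BA·AC·BA·AA·AC·AC·BA·AA·AC·AC·AC·AC·BA·AC·BA·AA·AC·AC·AC·AC·BA·AC·BA·AA·AC·AC·AC·AC·BA·AC·BA·AC·BA·AC·BA·AA·AC
    A ↦ AC
    B ↦ AA
    C ↦ BA

A->AC, B->AA, C->BA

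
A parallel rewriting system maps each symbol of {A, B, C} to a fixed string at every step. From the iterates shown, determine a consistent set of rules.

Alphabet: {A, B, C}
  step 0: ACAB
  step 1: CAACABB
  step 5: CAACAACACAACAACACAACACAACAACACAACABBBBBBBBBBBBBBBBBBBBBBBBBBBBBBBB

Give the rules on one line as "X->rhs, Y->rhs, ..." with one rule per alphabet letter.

  step 0 ⇒ step 1: ACAB ⇒ CA·A·CA·BB
    A ↦ CA
    B ↦ BB
    C ↦ A

A->CA, B->BB, C->A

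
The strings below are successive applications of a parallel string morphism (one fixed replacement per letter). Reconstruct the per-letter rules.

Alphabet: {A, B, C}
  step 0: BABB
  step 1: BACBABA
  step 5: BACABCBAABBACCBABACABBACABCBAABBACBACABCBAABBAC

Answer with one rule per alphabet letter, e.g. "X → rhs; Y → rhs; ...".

A->C, B->BA, C->AB

  step 0 ⇒ step 1: BABB ⇒ BA·C·BA·BA
    A ↦ C
    B ↦ BA
    C ↦ AB  (constrained at step 1)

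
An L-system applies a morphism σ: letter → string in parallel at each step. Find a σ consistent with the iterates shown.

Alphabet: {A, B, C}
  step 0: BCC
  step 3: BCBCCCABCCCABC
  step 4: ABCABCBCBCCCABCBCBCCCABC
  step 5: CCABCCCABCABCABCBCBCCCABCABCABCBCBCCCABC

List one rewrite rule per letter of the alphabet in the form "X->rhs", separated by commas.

  step 4 ⇒ step 5: ABCABCBCBCCCABCBCBCCCABC ⇒ CC·A·BC·CC·A·BC·A·BC·A·BC·BC·BC·CC·A·BC·A·BC·A·BC·BC·BC·CC·A·BC
    A ↦ CC
    B ↦ A
    C ↦ BC

A->CC, B->A, C->BC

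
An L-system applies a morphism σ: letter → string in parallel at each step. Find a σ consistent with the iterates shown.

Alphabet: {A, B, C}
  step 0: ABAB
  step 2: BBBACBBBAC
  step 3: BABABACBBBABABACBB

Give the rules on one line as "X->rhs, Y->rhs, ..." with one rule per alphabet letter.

A->C, B->BA, C->BB

  step 2 ⇒ step 3: BBBACBBBAC ⇒ BA·BA·BA·C·BB·BA·BA·BA·C·BB
    A ↦ C
    B ↦ BA
    C ↦ BB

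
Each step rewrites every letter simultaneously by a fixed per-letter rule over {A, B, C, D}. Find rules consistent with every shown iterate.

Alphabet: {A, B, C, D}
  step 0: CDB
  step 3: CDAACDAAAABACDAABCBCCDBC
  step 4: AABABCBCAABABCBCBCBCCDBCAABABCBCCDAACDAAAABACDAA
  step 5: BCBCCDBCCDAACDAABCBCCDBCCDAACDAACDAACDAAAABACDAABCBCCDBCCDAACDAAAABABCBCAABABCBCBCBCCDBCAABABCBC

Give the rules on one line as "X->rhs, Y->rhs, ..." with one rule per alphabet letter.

A->BC, B->CD, C->AA, D->BA

  step 4 ⇒ step 5: AABABCBCAABABCBCBCBCCDBCAABABCBCCDAACDAAAABACDAA ⇒ BC·BC·CD·BC·CD·AA·CD·AA·BC·BC·CD·BC·CD·AA·CD·AA·CD·AA·CD·AA·AA·BA·CD·AA·BC·BC·CD·BC·CD·AA·CD·AA·AA·BA·BC·BC·AA·BA·BC·BC·BC·BC·CD·BC·AA·BA·BC·BC
    A ↦ BC
    B ↦ CD
    C ↦ AA
    D ↦ BA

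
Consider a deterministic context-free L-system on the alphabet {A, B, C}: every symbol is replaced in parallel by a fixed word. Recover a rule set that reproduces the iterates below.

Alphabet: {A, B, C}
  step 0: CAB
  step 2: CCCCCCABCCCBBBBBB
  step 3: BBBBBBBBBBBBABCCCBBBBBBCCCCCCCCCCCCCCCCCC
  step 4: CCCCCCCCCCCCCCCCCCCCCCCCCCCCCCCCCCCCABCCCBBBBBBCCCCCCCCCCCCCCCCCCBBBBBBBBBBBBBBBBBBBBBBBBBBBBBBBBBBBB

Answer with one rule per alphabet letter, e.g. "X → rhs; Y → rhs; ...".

  step 3 ⇒ step 4: BBBBBBBBBBBBABCCCBBBBBBCCCCCCCCCCCCCCCCCC ⇒ CCC·CCC·CCC·CCC·CCC·CCC·CCC·CCC·CCC·CCC·CCC·CCC·AB·CCC·BB·BB·BB·CCC·CCC·CCC·CCC·CCC·CCC·BB·BB·BB·BB·BB·BB·BB·BB·BB·BB·BB·BB·BB·BB·BB·BB·BB·BB
    A ↦ AB
    B ↦ CCC
    C ↦ BB

A->AB, B->CCC, C->BB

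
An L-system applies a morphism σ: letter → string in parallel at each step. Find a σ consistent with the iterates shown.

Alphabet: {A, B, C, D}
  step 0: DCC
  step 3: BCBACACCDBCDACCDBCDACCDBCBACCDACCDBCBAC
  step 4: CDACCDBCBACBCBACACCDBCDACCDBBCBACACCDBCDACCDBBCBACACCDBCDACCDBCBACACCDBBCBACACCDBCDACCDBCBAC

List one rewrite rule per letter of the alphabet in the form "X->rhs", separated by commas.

  step 3 ⇒ step 4: BCBACACCDBCDACCDBCDACCDBCBACCDACCDBCBAC ⇒ CD·AC·CD·BCB·AC·BCB·AC·AC·CDB·CD·AC·CDB·BCB·AC·AC·CDB·CD·AC·CDB·BCB·AC·AC·CDB·CD·AC·CD·BCB·AC·AC·CDB·BCB·AC·AC·CDB·CD·AC·CD·BCB·AC
    A ↦ BCB
    B ↦ CD
    C ↦ AC
    D ↦ CDB

A->BCB, B->CD, C->AC, D->CDB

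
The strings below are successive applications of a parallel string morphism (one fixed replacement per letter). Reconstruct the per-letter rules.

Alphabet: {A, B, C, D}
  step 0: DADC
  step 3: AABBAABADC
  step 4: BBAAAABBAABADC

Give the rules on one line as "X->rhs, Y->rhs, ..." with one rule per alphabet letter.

  step 3 ⇒ step 4: AABBAABADC ⇒ B·B·AA·AA·B·B·AA·B·A·DC
    A ↦ B
    B ↦ AA
    C ↦ DC
    D ↦ A

A->B, B->AA, C->DC, D->A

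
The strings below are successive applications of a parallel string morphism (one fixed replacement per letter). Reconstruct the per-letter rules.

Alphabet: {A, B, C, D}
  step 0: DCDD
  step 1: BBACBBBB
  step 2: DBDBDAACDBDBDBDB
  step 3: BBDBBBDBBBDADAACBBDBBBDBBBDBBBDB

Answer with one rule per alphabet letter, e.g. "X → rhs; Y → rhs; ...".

A->DA, B->DB, C->AC, D->BB

  step 2 ⇒ step 3: DBDBDAACDBDBDBDB ⇒ BB·DB·BB·DB·BB·DA·DA·AC·BB·DB·BB·DB·BB·DB·BB·DB
    A ↦ DA
    B ↦ DB
    C ↦ AC
    D ↦ BB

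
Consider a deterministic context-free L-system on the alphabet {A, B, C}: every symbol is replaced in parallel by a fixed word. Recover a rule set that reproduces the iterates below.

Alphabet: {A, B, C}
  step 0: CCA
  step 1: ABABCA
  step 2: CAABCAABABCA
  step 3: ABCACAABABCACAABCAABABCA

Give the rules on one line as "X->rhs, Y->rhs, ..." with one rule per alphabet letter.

A->CA, B->AB, C->AB

  step 2 ⇒ step 3: CAABCAABABCA ⇒ AB·CA·CA·AB·AB·CA·CA·AB·CA·AB·AB·CA
    A ↦ CA
    B ↦ AB
    C ↦ AB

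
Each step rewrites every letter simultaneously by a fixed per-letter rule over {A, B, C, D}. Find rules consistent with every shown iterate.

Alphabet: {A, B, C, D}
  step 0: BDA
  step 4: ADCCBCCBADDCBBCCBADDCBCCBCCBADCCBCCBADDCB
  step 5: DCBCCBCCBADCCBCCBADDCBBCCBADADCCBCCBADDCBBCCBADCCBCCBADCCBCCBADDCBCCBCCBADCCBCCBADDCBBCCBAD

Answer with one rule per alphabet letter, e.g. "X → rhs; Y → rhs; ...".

A->DC, B->AD, C->CCB, D->B

  step 4 ⇒ step 5: ADCCBCCBADDCBBCCBADDCBCCBCCBADCCBCCBADDCB ⇒ DC·B·CCB·CCB·AD·CCB·CCB·AD·DC·B·B·CCB·AD·AD·CCB·CCB·AD·DC·B·B·CCB·AD·CCB·CCB·AD·CCB·CCB·AD·DC·B·CCB·CCB·AD·CCB·CCB·AD·DC·B·B·CCB·AD
    A ↦ DC
    B ↦ AD
    C ↦ CCB
    D ↦ B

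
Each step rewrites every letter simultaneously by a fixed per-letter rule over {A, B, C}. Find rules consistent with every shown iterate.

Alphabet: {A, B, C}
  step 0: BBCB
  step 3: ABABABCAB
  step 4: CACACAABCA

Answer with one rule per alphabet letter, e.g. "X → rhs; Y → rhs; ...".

  step 3 ⇒ step 4: ABABABCAB ⇒ C·A·C·A·C·A·AB·C·A
    A ↦ C
    B ↦ A
    C ↦ AB

A->C, B->A, C->AB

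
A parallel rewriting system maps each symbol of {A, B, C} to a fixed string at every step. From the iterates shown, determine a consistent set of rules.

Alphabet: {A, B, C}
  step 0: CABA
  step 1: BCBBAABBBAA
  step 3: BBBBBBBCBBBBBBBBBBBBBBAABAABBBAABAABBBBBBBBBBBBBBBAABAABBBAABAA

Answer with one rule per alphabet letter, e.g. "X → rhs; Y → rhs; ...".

  step 0 ⇒ step 1: CABA ⇒ BCB·BAA·BB·BAA
    A ↦ BAA
    B ↦ BB
    C ↦ BCB

A->BAA, B->BB, C->BCB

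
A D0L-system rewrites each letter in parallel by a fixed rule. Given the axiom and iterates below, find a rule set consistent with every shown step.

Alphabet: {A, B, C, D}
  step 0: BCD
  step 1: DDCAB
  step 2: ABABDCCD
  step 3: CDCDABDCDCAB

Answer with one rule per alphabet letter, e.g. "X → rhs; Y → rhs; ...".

A->C, B->D, C->DC, D->AB

  step 2 ⇒ step 3: ABABDCCD ⇒ C·D·C·D·AB·DC·DC·AB
    A ↦ C
    B ↦ D
    C ↦ DC
    D ↦ AB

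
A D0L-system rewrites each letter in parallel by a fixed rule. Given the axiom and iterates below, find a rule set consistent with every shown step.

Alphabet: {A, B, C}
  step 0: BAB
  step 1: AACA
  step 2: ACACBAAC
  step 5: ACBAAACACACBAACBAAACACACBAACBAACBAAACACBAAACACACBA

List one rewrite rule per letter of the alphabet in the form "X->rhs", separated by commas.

A->AC, B->A, C->BA

  step 1 ⇒ step 2: AACA ⇒ AC·AC·BA·AC
    A ↦ AC
    C ↦ BA
  step 0 ⇒ step 1: BAB ⇒ A·AC·A
    B ↦ A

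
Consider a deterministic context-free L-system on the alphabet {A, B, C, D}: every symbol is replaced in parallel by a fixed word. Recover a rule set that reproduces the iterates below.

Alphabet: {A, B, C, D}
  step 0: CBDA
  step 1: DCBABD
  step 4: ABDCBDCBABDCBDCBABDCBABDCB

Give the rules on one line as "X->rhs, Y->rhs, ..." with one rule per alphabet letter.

A->D, B->CB, C->D, D->AB

  step 0 ⇒ step 1: CBDA ⇒ D·CB·AB·D
    A ↦ D
    B ↦ CB
    C ↦ D
    D ↦ AB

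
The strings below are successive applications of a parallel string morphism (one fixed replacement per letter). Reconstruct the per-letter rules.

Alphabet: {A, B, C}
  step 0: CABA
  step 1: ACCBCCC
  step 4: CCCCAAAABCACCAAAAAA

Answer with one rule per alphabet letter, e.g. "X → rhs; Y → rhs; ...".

A->CC, B->BC, C->A

  step 0 ⇒ step 1: CABA ⇒ A·CC·BC·CC
    A ↦ CC
    B ↦ BC
    C ↦ A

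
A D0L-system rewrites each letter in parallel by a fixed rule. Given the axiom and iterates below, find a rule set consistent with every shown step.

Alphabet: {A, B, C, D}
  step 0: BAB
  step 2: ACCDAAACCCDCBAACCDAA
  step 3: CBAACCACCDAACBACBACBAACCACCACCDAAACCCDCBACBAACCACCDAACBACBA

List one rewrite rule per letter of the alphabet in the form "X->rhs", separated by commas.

  step 2 ⇒ step 3: ACCDAAACCCDCBAACCDAA ⇒ CBA·ACC·ACC·DAA·CBA·CBA·CBA·ACC·ACC·ACC·DAA·ACC·CD·CBA·CBA·ACC·ACC·DAA·CBA·CBA
    A ↦ CBA
    B ↦ CD
    C ↦ ACC
    D ↦ DAA

A->CBA, B->CD, C->ACC, D->DAA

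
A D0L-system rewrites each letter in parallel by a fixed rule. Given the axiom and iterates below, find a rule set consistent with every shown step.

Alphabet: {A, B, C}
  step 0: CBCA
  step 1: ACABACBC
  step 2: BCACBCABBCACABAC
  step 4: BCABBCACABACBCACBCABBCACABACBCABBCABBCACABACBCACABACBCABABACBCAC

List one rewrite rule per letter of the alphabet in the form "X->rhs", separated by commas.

A->BC, B->AB, C->AC

  step 1 ⇒ step 2: ACABACBC ⇒ BC·AC·BC·AB·BC·AC·AB·AC
    A ↦ BC
    B ↦ AB
    C ↦ AC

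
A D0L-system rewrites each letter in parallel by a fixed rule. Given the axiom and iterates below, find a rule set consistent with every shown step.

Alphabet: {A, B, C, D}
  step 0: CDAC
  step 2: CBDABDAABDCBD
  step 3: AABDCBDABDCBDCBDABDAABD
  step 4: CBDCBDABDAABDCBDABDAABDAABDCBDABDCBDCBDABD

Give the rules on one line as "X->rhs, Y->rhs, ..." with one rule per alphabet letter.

A->CBD, B->A, C->A, D->BD

  step 3 ⇒ step 4: AABDCBDABDCBDCBDABDAABD ⇒ CBD·CBD·A·BD·A·A·BD·CBD·A·BD·A·A·BD·A·A·BD·CBD·A·BD·CBD·CBD·A·BD
    A ↦ CBD
    B ↦ A
    C ↦ A
    D ↦ BD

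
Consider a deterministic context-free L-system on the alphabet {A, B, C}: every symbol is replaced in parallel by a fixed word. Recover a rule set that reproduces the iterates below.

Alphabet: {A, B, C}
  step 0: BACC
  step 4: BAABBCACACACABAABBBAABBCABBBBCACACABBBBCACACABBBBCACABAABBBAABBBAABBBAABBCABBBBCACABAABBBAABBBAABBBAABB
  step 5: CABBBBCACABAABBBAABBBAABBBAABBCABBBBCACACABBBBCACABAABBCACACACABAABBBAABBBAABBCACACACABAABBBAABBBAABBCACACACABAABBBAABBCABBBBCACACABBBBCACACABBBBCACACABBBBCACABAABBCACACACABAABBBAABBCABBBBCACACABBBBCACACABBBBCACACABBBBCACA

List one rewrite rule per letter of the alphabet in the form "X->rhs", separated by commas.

  step 4 ⇒ step 5: BAABBCACACACABAABBBAABBCABBBBCACACABBBBCACACABBBBCACABAABBBAABBBAABBBAABBCABBBBCACABAABBBAABBBAABBBAABB ⇒ CA·BB·BB·CA·CA·BAA·BB·BAA·BB·BAA·BB·BAA·BB·CA·BB·BB·CA·CA·CA·BB·BB·CA·CA·BAA·BB·CA·CA·CA·CA·BAA·BB·BAA·BB·BAA·BB·CA·CA·CA·CA·BAA·BB·BAA·BB·BAA·BB·CA·CA·CA·CA·BAA·BB·BAA·BB·CA·BB·BB·CA·CA·CA·BB·BB·CA·CA·CA·BB·BB·CA·CA·CA·BB·BB·CA·CA·BAA·BB·CA·CA·CA·CA·BAA·BB·BAA·BB·CA·BB·BB·CA·CA·CA·BB·BB·CA·CA·CA·BB·BB·CA·CA·CA·BB·BB·CA·CA
    A ↦ BB
    B ↦ CA
    C ↦ BAA

A->BB, B->CA, C->BAA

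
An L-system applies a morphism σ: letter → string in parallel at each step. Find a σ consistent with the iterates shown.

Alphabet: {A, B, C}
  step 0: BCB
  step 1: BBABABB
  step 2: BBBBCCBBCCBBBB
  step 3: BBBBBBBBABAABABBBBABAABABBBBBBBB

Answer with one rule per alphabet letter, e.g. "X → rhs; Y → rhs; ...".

A->CC, B->BB, C->ABA

  step 2 ⇒ step 3: BBBBCCBBCCBBBB ⇒ BB·BB·BB·BB·ABA·ABA·BB·BB·ABA·ABA·BB·BB·BB·BB
    B ↦ BB
    C ↦ ABA
  step 1 ⇒ step 2: BBABABB ⇒ BB·BB·CC·BB·CC·BB·BB
    A ↦ CC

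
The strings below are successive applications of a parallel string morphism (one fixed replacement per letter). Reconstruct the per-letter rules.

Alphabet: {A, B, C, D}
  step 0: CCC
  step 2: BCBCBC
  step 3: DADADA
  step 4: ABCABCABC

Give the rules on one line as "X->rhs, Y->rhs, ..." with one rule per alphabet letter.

A->BC, B->D, C->A, D->A

  step 3 ⇒ step 4: DADADA ⇒ A·BC·A·BC·A·BC
    A ↦ BC
    D ↦ A
  step 2 ⇒ step 3: BCBCBC ⇒ D·A·D·A·D·A
    B ↦ D
  step 2 ⇒ step 3: BCBCBC ⇒ D·A·D·A·D·A
    C ↦ A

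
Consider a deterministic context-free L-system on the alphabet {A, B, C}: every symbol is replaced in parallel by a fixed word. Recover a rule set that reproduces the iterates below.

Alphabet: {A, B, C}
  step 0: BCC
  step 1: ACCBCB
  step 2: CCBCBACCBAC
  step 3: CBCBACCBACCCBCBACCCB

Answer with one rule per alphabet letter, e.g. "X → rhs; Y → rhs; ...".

  step 2 ⇒ step 3: CCBCBACCBAC ⇒ CB·CB·AC·CB·AC·C·CB·CB·AC·C·CB
    A ↦ C
    B ↦ AC
    C ↦ CB

A->C, B->AC, C->CB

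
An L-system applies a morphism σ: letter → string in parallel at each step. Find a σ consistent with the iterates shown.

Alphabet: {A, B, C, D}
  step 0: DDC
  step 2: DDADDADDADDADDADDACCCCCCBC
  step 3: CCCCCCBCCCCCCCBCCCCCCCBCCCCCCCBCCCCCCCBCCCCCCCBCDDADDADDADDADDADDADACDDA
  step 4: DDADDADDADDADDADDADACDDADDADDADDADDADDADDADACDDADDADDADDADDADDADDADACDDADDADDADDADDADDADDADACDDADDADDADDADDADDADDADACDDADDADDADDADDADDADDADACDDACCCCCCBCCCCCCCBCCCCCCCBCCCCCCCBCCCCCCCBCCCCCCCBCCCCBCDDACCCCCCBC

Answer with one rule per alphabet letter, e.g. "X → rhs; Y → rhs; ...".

  step 3 ⇒ step 4: CCCCCCBCCCCCCCBCCCCCCCBCCCCCCCBCCCCCCCBCCCCCCCBCDDADDADDADDADDADDADACDDA ⇒ DDA·DDA·DDA·DDA·DDA·DDA·DAC·DDA·DDA·DDA·DDA·DDA·DDA·DDA·DAC·DDA·DDA·DDA·DDA·DDA·DDA·DDA·DAC·DDA·DDA·DDA·DDA·DDA·DDA·DDA·DAC·DDA·DDA·DDA·DDA·DDA·DDA·DDA·DAC·DDA·DDA·DDA·DDA·DDA·DDA·DDA·DAC·DDA·CCC·CCC·BC·CCC·CCC·BC·CCC·CCC·BC·CCC·CCC·BC·CCC·CCC·BC·CCC·CCC·BC·CCC·BC·DDA·CCC·CCC·BC
    A ↦ BC
    B ↦ DAC
    C ↦ DDA
    D ↦ CCC

A->BC, B->DAC, C->DDA, D->CCC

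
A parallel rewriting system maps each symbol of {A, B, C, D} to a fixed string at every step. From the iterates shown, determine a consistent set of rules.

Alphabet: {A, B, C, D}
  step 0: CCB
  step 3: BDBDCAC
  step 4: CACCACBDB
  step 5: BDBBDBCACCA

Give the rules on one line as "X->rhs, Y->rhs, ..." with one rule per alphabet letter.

A->D, B->CA, C->B, D->C

  step 4 ⇒ step 5: CACCACBDB ⇒ B·D·B·B·D·B·CA·C·CA
    A ↦ D
    B ↦ CA
    C ↦ B
    D ↦ C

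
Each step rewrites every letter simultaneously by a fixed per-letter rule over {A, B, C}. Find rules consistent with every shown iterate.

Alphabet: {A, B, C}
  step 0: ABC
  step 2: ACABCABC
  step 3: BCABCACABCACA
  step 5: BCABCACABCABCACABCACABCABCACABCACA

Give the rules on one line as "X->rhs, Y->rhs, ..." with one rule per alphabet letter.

A->BC, B->AC, C->A

  step 2 ⇒ step 3: ACABCABC ⇒ BC·A·BC·AC·A·BC·AC·A
    A ↦ BC
    B ↦ AC
    C ↦ A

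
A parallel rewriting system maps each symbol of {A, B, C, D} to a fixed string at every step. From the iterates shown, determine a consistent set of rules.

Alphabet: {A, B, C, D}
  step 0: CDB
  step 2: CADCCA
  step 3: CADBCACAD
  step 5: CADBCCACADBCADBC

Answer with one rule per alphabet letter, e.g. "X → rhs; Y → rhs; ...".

  step 2 ⇒ step 3: CADCCA ⇒ CA·D·B·CA·CA·D
    A ↦ D
    C ↦ CA
    D ↦ B
    B ↦ C  (constrained at step 0)

A->D, B->C, C->CA, D->B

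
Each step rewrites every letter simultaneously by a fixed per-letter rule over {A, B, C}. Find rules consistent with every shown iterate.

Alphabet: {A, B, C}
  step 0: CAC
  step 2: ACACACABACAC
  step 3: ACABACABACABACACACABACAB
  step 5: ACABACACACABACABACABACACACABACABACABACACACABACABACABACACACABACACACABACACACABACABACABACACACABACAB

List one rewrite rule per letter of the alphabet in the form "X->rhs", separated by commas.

  step 2 ⇒ step 3: ACACACABACAC ⇒ AC·AB·AC·AB·AC·AB·AC·AC·AC·AB·AC·AB
    A ↦ AC
    B ↦ AC
    C ↦ AB

A->AC, B->AC, C->AB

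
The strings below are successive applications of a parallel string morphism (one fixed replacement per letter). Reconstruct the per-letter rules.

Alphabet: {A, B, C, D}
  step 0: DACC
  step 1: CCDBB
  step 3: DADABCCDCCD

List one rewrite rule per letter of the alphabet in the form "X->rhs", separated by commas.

  step 0 ⇒ step 1: DACC ⇒ C·CD·B·B
    A ↦ CD
    C ↦ B
    D ↦ C
    B ↦ DA  (constrained at step 1)

A->CD, B->DA, C->B, D->C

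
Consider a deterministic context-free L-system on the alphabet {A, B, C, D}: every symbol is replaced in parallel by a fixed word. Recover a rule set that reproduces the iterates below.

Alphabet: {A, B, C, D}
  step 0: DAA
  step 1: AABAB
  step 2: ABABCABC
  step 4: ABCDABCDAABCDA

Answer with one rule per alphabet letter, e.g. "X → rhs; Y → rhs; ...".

A->AB, B->C, C->D, D->A

  step 1 ⇒ step 2: AABAB ⇒ AB·AB·C·AB·C
    A ↦ AB
    B ↦ C
    C ↦ D  (constrained at step 2)
  step 0 ⇒ step 1: DAA ⇒ A·AB·AB
    D ↦ A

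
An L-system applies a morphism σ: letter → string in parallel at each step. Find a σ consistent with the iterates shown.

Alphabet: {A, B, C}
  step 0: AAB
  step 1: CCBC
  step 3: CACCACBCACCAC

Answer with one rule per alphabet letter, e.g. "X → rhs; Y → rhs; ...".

  step 0 ⇒ step 1: AAB ⇒ C·C·BC
    A ↦ C
    B ↦ BC
    C ↦ AC  (constrained at step 1)

A->C, B->BC, C->AC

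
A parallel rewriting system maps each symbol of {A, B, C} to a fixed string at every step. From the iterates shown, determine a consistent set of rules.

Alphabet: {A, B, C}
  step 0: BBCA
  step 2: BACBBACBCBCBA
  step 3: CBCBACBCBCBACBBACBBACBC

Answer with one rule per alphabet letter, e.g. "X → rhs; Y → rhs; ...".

A->C, B->CB, C->BA

  step 2 ⇒ step 3: BACBBACBCBCBA ⇒ CB·C·BA·CB·CB·C·BA·CB·BA·CB·BA·CB·C
    A ↦ C
    B ↦ CB
    C ↦ BA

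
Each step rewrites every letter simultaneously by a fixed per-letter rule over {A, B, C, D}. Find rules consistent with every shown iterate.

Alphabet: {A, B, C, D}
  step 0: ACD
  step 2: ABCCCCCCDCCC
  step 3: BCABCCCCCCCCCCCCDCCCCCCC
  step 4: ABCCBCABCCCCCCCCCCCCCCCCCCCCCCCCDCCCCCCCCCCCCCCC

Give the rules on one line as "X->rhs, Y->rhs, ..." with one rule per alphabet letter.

A->BC, B->AB, C->CC, D->DC

  step 3 ⇒ step 4: BCABCCCCCCCCCCCCDCCCCCCC ⇒ AB·CC·BC·AB·CC·CC·CC·CC·CC·CC·CC·CC·CC·CC·CC·CC·DC·CC·CC·CC·CC·CC·CC·CC
    A ↦ BC
    B ↦ AB
    C ↦ CC
    D ↦ DC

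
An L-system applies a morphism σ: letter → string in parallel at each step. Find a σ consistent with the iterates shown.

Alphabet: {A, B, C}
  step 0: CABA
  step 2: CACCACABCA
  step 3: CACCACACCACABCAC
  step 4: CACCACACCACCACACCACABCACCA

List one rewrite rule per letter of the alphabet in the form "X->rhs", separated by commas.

  step 3 ⇒ step 4: CACCACACCACABCAC ⇒ CA·C·CA·CA·C·CA·C·CA·CA·C·CA·C·AB·CA·C·CA
    A ↦ C
    B ↦ AB
    C ↦ CA

A->C, B->AB, C->CA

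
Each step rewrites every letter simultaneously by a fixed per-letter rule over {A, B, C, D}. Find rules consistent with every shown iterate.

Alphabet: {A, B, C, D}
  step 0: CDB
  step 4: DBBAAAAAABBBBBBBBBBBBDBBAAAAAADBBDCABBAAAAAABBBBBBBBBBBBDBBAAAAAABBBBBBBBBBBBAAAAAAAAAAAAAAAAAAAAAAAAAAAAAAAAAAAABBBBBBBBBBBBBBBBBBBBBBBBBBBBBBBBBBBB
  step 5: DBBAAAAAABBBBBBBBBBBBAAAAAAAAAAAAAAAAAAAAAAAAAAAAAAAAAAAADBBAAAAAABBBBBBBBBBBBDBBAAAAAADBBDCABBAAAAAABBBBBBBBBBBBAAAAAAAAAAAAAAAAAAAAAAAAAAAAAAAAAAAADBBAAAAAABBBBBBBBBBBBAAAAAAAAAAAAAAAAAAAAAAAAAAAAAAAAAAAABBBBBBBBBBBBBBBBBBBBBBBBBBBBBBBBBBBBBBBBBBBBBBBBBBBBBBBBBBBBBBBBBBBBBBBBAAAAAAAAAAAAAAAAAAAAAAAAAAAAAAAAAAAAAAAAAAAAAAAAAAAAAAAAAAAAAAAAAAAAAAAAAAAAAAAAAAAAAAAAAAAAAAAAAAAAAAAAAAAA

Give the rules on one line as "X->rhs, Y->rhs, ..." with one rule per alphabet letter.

A->BB, B->AAA, C->DCA, D->DBB

  step 4 ⇒ step 5: DBBAAAAAABBBBBBBBBBBBDBBAAAAAADBBDCABBAAAAAABBBBBBBBBBBBDBBAAAAAABBBBBBBBBBBBAAAAAAAAAAAAAAAAAAAAAAAAAAAAAAAAAAAABBBBBBBBBBBBBBBBBBBBBBBBBBBBBBBBBBBB ⇒ DBB·AAA·AAA·BB·BB·BB·BB·BB·BB·AAA·AAA·AAA·AAA·AAA·AAA·AAA·AAA·AAA·AAA·AAA·AAA·DBB·AAA·AAA·BB·BB·BB·BB·BB·BB·DBB·AAA·AAA·DBB·DCA·BB·AAA·AAA·BB·BB·BB·BB·BB·BB·AAA·AAA·AAA·AAA·AAA·AAA·AAA·AAA·AAA·AAA·AAA·AAA·DBB·AAA·AAA·BB·BB·BB·BB·BB·BB·AAA·AAA·AAA·AAA·AAA·AAA·AAA·AAA·AAA·AAA·AAA·AAA·BB·BB·BB·BB·BB·BB·BB·BB·BB·BB·BB·BB·BB·BB·BB·BB·BB·BB·BB·BB·BB·BB·BB·BB·BB·BB·BB·BB·BB·BB·BB·BB·BB·BB·BB·BB·AAA·AAA·AAA·AAA·AAA·AAA·AAA·AAA·AAA·AAA·AAA·AAA·AAA·AAA·AAA·AAA·AAA·AAA·AAA·AAA·AAA·AAA·AAA·AAA·AAA·AAA·AAA·AAA·AAA·AAA·AAA·AAA·AAA·AAA·AAA·AAA
    A ↦ BB
    B ↦ AAA
    C ↦ DCA
    D ↦ DBB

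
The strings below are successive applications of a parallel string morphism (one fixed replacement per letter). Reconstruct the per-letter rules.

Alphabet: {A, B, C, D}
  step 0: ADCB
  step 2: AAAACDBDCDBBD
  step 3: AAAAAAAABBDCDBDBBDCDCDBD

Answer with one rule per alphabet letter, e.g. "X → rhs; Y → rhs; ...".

A->AA, B->CD, C->B, D->BD

  step 2 ⇒ step 3: AAAACDBDCDBBD ⇒ AA·AA·AA·AA·B·BD·CD·BD·B·BD·CD·CD·BD
    A ↦ AA
    B ↦ CD
    C ↦ B
    D ↦ BD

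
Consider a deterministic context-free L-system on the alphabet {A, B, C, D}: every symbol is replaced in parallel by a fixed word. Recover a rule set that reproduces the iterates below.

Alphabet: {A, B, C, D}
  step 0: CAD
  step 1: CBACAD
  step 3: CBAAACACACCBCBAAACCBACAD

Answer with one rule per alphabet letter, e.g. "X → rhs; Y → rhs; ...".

A->AC, B->AA, C->CB, D->AD

  step 0 ⇒ step 1: CAD ⇒ CB·AC·AD
    A ↦ AC
    C ↦ CB
    D ↦ AD
    B ↦ AA  (constrained at step 1)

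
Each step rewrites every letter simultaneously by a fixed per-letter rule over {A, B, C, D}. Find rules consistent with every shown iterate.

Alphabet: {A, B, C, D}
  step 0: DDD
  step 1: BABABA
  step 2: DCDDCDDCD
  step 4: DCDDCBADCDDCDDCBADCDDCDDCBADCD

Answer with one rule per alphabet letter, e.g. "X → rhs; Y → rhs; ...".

  step 1 ⇒ step 2: BABABA ⇒ DC·D·DC·D·DC·D
    A ↦ D
    B ↦ DC
    C ↦ BD  (constrained at step 2)
  step 0 ⇒ step 1: DDD ⇒ BA·BA·BA
    D ↦ BA

A->D, B->DC, C->BD, D->BA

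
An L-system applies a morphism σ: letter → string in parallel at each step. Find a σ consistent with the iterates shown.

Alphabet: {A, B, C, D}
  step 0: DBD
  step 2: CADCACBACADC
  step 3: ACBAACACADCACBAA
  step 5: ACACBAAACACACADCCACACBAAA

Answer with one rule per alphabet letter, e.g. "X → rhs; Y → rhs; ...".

A->C, B->CAD, C->A, D->BA

  step 2 ⇒ step 3: CADCACBACADC ⇒ A·C·BA·A·C·A·CAD·C·A·C·BA·A
    A ↦ C
    B ↦ CAD
    C ↦ A
    D ↦ BA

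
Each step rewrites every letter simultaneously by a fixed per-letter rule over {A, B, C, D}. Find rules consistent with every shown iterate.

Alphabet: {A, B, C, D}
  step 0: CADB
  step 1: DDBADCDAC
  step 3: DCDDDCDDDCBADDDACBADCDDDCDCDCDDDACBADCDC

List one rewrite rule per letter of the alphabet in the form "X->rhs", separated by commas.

A->BA, B->DAC, C->DD, D->DC

  step 0 ⇒ step 1: CADB ⇒ DD·BA·DC·DAC
    A ↦ BA
    B ↦ DAC
    C ↦ DD
    D ↦ DC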